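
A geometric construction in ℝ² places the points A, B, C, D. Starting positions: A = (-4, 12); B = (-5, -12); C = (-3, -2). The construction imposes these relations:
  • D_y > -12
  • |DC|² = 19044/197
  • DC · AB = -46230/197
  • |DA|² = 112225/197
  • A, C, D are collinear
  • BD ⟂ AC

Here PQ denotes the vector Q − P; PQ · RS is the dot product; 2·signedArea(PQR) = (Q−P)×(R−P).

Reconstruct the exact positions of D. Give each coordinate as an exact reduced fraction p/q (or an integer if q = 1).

1. D_x = -453/197  [A, C, D are collinear ∩ BD ⟂ AC]
2. D_y = -2326/197  [A, C, D are collinear ∩ BD ⟂ AC]
   → D = (-453/197, -2326/197)

D = (-453/197, -2326/197)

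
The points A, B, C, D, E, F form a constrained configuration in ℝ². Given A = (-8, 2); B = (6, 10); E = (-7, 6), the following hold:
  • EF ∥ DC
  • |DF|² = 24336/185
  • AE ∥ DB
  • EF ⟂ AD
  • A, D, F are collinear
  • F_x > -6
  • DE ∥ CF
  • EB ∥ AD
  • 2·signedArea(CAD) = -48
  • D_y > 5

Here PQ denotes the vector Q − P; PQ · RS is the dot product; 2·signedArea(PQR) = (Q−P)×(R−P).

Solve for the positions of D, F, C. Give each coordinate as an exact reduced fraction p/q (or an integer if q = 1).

C = (1117/185, 486/185)
D = (5, 6)
F = (-1103/185, 486/185)

1. D_x = 5  [AE ∥ DB ∩ EB ∥ AD]
2. D_y = 6  [AE ∥ DB ∩ EB ∥ AD]
   → D = (5, 6)
3. F_x = -1103/185  [A, D, F are collinear ∩ EF ⟂ AD]
4. F_y = 486/185  [A, D, F are collinear ∩ EF ⟂ AD]
   → F = (-1103/185, 486/185)
5. C_x = 1117/185  [DE ∥ CF ∩ EF ∥ DC]
6. C_y = 486/185  [DE ∥ CF ∩ EF ∥ DC]
   → C = (1117/185, 486/185)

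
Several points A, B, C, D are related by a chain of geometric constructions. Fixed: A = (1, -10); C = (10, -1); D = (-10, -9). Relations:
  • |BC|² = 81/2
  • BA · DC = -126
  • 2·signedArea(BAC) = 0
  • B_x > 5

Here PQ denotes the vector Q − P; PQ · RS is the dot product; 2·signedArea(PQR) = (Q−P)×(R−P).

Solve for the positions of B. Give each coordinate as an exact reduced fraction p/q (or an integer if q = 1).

B = (11/2, -11/2)

1. B_x = 11/2  [2·signedArea(BAC) = 0 ∩ BA · DC = -126]
2. B_y = -11/2  [2·signedArea(BAC) = 0 ∩ BA · DC = -126]
   → B = (11/2, -11/2)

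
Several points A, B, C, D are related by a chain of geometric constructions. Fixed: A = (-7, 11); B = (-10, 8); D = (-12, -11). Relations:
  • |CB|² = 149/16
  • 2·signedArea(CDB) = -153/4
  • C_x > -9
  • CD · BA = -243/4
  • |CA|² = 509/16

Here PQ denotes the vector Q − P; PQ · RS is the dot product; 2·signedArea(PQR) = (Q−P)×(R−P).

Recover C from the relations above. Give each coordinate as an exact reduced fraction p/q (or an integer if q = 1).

C = (-33/4, 11/2)

1. C_x = -33/4  [2·signedArea(CDB) = -153/4 ∩ CD · BA = -243/4]
2. C_y = 11/2  [2·signedArea(CDB) = -153/4 ∩ CD · BA = -243/4]
   → C = (-33/4, 11/2)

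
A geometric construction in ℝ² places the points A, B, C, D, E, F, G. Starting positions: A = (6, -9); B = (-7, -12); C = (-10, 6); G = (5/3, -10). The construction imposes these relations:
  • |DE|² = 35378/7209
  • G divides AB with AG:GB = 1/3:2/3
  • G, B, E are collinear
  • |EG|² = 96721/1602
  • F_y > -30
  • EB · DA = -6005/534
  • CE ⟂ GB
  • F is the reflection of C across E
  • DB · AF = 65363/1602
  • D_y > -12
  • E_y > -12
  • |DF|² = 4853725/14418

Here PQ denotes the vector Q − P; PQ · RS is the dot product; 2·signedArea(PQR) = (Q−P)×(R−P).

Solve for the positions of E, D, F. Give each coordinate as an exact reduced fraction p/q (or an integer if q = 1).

D = (-6001/1602, -6007/534)
E = (-1051/178, -2091/178)
F = (-161/89, -2625/89)

1. E_x = -1051/178  [G, B, E are collinear ∩ CE ⟂ GB]
2. E_y = -2091/178  [G, B, E are collinear ∩ CE ⟂ GB]
   → E = (-1051/178, -2091/178)
3. D_x = -6001/1602  [line 195/178·x + 45/178·y + 1855/267 = 0 ∩ |DE|² = 35378/7209]
4. D_y = -6007/534  [line 195/178·x + 45/178·y + 1855/267 = 0 ∩ |DE|² = 35378/7209]
   → D = (-6001/1602, -6007/534)
5. F_x = -161/89  [DB · AF = 65363/1602 ∩ F is the reflection of C across E]
6. F_y = -2625/89  [DB · AF = 65363/1602 ∩ F is the reflection of C across E]
   → F = (-161/89, -2625/89)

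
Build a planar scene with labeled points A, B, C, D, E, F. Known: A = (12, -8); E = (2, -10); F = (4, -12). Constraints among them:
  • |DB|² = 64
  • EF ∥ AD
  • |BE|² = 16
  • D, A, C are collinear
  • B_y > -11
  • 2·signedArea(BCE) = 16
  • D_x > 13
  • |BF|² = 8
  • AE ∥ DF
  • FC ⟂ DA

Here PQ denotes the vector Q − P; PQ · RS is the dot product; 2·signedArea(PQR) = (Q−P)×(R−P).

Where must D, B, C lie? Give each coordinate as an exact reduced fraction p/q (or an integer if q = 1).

1. D_x = 14  [AE ∥ DF ∩ EF ∥ AD]
2. D_y = -10  [AE ∥ DF ∩ EF ∥ AD]
   → D = (14, -10)
3. C_x = 10  [D, A, C are collinear ∩ FC ⟂ DA]
4. C_y = -6  [D, A, C are collinear ∩ FC ⟂ DA]
   → C = (10, -6)
5. B_x = 6  [line 4·x + -8·y + -104 = 0 ∩ |BE|² = 16]
6. B_y = -10  [line 4·x + -8·y + -104 = 0 ∩ |BE|² = 16]
   → B = (6, -10)

B = (6, -10)
C = (10, -6)
D = (14, -10)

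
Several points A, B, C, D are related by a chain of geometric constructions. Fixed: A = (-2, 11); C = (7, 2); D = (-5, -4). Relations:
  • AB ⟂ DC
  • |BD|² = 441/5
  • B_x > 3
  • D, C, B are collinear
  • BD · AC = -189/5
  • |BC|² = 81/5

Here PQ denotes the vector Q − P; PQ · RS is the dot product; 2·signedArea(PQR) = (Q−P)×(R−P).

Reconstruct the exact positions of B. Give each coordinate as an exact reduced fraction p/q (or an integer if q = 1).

1. B_x = 17/5  [D, C, B are collinear ∩ AB ⟂ DC]
2. B_y = 1/5  [D, C, B are collinear ∩ AB ⟂ DC]
   → B = (17/5, 1/5)

B = (17/5, 1/5)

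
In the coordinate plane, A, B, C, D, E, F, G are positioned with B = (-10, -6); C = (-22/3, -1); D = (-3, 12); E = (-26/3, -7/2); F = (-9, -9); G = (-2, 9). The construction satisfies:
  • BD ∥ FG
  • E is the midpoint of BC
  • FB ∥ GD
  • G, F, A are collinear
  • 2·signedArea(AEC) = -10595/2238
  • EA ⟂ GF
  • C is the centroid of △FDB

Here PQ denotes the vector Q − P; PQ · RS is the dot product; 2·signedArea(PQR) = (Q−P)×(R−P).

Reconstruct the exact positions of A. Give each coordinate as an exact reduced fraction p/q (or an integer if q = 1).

1. A_x = -7943/1119  [G, F, A are collinear ∩ EA ⟂ GF]
2. A_y = -1533/373  [G, F, A are collinear ∩ EA ⟂ GF]
   → A = (-7943/1119, -1533/373)

A = (-7943/1119, -1533/373)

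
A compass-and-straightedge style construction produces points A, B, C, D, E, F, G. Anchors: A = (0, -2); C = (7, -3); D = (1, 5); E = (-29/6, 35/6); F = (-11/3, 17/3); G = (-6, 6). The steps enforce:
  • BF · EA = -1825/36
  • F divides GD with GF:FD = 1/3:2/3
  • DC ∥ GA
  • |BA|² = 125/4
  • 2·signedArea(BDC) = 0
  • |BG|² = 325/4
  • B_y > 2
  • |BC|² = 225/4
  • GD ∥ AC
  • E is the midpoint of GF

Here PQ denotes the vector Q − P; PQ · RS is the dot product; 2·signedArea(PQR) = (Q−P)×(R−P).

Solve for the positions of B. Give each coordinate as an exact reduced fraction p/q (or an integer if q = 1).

1. B_x = 5/2  [2·signedArea(BDC) = 0 ∩ BF · EA = -1825/36]
2. B_y = 3  [2·signedArea(BDC) = 0 ∩ BF · EA = -1825/36]
   → B = (5/2, 3)

B = (5/2, 3)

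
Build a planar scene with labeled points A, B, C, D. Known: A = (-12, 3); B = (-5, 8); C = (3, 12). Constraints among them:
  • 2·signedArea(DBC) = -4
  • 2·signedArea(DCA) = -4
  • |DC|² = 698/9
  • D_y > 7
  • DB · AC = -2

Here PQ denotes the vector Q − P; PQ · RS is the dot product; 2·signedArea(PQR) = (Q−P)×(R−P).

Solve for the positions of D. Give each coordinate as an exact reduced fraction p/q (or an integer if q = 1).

1. D_x = -14/3  [2·signedArea(DCA) = -4 ∩ 2·signedArea(DBC) = -4]
2. D_y = 23/3  [2·signedArea(DCA) = -4 ∩ 2·signedArea(DBC) = -4]
   → D = (-14/3, 23/3)

D = (-14/3, 23/3)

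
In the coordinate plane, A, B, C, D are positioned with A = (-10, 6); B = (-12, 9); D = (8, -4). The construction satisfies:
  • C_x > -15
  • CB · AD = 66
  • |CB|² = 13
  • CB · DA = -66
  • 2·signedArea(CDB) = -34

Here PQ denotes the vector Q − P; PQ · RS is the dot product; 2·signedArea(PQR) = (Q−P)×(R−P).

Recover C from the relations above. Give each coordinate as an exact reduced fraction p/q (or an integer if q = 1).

C = (-14, 12)

1. C_x = -14  [CB · DA = -66 ∩ 2·signedArea(CDB) = -34]
2. C_y = 12  [CB · DA = -66 ∩ 2·signedArea(CDB) = -34]
   → C = (-14, 12)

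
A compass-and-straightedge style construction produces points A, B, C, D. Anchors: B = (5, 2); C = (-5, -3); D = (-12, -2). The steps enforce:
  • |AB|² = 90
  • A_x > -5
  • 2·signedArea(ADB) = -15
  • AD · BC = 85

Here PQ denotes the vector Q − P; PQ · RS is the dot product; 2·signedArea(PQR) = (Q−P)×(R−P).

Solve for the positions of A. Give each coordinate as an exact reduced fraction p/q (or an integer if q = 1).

A = (-4, -1)

1. A_x = -4  [2·signedArea(ADB) = -15 ∩ AD · BC = 85]
2. A_y = -1  [2·signedArea(ADB) = -15 ∩ AD · BC = 85]
   → A = (-4, -1)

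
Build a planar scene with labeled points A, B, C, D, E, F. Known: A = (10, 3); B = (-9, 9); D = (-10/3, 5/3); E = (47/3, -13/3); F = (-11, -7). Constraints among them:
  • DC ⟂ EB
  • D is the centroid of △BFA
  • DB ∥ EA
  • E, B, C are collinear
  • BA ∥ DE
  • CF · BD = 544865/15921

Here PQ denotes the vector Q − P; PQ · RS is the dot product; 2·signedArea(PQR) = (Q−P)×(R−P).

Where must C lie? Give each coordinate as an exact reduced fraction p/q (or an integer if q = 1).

C = (-8210/5307, 26383/5307)

1. C_x = -8210/5307  [E, B, C are collinear ∩ DC ⟂ EB]
2. C_y = 26383/5307  [E, B, C are collinear ∩ DC ⟂ EB]
   → C = (-8210/5307, 26383/5307)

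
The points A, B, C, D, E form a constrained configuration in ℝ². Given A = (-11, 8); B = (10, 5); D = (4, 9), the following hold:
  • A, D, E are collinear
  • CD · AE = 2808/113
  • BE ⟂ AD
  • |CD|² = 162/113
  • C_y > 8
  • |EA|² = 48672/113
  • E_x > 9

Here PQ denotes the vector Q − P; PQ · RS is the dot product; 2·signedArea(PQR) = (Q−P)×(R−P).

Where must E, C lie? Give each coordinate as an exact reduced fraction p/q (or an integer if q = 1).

C = (317/113, 1008/113)
E = (1097/113, 1060/113)

1. E_x = 1097/113  [A, D, E are collinear ∩ BE ⟂ AD]
2. E_y = 1060/113  [A, D, E are collinear ∩ BE ⟂ AD]
   → E = (1097/113, 1060/113)
3. C_x = 317/113  [line -2340/113·x + -156/113·y + 7956/113 = 0 ∩ |CD|² = 162/113]
4. C_y = 1008/113  [line -2340/113·x + -156/113·y + 7956/113 = 0 ∩ |CD|² = 162/113]
   → C = (317/113, 1008/113)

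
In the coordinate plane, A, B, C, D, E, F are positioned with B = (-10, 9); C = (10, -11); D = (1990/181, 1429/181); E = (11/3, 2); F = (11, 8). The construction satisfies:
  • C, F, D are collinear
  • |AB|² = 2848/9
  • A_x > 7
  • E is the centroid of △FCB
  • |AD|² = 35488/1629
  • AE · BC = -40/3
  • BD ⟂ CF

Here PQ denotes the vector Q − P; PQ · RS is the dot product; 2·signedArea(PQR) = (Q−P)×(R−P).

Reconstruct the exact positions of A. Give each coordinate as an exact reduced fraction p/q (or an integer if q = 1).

A = (22/3, 5)

1. A_x = 22/3  [line -20·x + 20·y + 140/3 = 0 ∩ |AB|² = 2848/9]
2. A_y = 5  [line -20·x + 20·y + 140/3 = 0 ∩ |AB|² = 2848/9]
   → A = (22/3, 5)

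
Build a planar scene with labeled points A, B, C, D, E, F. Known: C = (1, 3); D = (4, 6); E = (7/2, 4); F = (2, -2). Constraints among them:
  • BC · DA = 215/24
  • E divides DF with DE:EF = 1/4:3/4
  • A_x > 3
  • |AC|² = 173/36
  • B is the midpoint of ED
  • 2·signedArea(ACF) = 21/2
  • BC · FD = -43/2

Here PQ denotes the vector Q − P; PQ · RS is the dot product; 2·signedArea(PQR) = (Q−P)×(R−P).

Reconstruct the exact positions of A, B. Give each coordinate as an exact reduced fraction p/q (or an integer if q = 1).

1. A_x = 19/6  [line 5·x + 1·y + -37/2 = 0 ∩ |AC|² = 173/36]
2. A_y = 8/3  [line 5·x + 1·y + -37/2 = 0 ∩ |AC|² = 173/36]
   → A = (19/6, 8/3)
3. B_x = 15/4  [B is the midpoint of ED]
4. B_y = 5  [B is the midpoint of ED]
   → B = (15/4, 5)

A = (19/6, 8/3)
B = (15/4, 5)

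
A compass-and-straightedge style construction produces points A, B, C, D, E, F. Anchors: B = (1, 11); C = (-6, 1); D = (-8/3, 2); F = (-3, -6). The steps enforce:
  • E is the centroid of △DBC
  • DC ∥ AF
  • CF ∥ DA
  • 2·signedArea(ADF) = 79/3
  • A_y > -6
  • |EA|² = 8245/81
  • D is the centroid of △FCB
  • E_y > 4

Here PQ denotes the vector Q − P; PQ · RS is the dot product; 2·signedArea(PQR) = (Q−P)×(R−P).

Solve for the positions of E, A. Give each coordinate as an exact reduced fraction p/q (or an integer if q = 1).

A = (1/3, -5)
E = (-23/9, 14/3)

1. E_x = -23/9  [E is the centroid of △DBC]
2. E_y = 14/3  [E is the centroid of △DBC]
   → E = (-23/9, 14/3)
3. A_x = 1/3  [DC ∥ AF ∩ CF ∥ DA]
4. A_y = -5  [DC ∥ AF ∩ CF ∥ DA]
   → A = (1/3, -5)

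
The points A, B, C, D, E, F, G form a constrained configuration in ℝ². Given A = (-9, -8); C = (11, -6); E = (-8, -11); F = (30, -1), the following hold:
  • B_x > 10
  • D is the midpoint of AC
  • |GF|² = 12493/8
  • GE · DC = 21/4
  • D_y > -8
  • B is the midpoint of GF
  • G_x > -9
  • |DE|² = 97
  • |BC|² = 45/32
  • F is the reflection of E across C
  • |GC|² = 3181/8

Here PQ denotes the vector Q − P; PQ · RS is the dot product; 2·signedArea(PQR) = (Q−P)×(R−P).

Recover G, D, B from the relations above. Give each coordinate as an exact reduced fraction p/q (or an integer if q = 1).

B = (85/8, -39/8)
D = (1, -7)
G = (-35/4, -35/4)

1. D_x = 1  [D is the midpoint of AC]
2. D_y = -7  [D is the midpoint of AC]
   → D = (1, -7)
3. G_x = -35/4  [line -10·x + -1·y + -385/4 = 0 ∩ |GF|² = 12493/8]
4. G_y = -35/4  [line -10·x + -1·y + -385/4 = 0 ∩ |GF|² = 12493/8]
   → G = (-35/4, -35/4)
5. B_x = 85/8  [B is the midpoint of GF]
6. B_y = -39/8  [B is the midpoint of GF]
   → B = (85/8, -39/8)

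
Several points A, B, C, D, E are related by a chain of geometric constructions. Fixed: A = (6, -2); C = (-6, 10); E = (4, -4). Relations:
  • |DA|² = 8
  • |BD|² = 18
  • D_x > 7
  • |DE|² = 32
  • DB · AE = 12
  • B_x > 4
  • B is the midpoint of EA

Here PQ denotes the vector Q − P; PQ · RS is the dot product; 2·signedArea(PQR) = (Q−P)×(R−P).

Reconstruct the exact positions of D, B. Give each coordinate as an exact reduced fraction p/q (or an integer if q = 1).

1. B_x = 5  [B is the midpoint of EA]
2. B_y = -3  [B is the midpoint of EA]
   → B = (5, -3)
3. D_x = 8  [line 2·x + 2·y + -16 = 0 ∩ |DA|² = 8]
4. D_y = 0  [line 2·x + 2·y + -16 = 0 ∩ |DA|² = 8]
   → D = (8, 0)

B = (5, -3)
D = (8, 0)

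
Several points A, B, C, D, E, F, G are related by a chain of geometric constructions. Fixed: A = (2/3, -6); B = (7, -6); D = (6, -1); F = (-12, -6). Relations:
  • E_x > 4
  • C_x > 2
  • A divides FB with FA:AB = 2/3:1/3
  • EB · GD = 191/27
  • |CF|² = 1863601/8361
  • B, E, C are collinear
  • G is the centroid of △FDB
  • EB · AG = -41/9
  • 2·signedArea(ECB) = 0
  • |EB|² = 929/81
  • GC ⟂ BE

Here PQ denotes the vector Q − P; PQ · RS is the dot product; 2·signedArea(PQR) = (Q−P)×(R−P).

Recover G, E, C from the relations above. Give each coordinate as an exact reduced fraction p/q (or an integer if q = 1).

C = (6629/2787, -5522/2787)
E = (40/9, -34/9)
G = (1/3, -13/3)

1. G_x = 1/3  [G is the centroid of △FDB]
2. G_y = -13/3  [G is the centroid of △FDB]
   → G = (1/3, -13/3)
3. E_x = 40/9  [EB · GD = 191/27 ∩ EB · AG = -41/9]
4. E_y = -34/9  [EB · GD = 191/27 ∩ EB · AG = -41/9]
   → E = (40/9, -34/9)
5. C_x = 6629/2787  [2·signedArea(ECB) = 0 ∩ GC ⟂ BE]
6. C_y = -5522/2787  [2·signedArea(ECB) = 0 ∩ GC ⟂ BE]
   → C = (6629/2787, -5522/2787)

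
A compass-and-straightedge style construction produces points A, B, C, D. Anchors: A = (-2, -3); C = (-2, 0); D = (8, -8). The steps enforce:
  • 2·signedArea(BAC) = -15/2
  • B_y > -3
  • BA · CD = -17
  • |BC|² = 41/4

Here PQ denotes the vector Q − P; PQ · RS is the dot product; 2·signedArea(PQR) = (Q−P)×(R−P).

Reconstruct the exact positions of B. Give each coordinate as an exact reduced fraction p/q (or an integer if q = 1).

B = (1/2, -2)

1. B_x = 1/2  [2·signedArea(BAC) = -15/2 ∩ BA · CD = -17]
2. B_y = -2  [2·signedArea(BAC) = -15/2 ∩ BA · CD = -17]
   → B = (1/2, -2)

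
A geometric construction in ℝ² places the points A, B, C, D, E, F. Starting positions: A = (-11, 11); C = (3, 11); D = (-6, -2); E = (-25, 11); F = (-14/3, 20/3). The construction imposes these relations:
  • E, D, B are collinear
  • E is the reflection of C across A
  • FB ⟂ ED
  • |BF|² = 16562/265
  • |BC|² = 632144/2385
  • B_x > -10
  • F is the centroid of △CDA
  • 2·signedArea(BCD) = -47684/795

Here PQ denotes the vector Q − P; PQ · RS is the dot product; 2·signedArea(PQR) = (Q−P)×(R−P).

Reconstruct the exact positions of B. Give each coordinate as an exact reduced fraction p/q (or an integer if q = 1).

1. B_x = -7259/795  [E, D, B are collinear ∩ FB ⟂ ED]
2. B_y = 113/795  [E, D, B are collinear ∩ FB ⟂ ED]
   → B = (-7259/795, 113/795)

B = (-7259/795, 113/795)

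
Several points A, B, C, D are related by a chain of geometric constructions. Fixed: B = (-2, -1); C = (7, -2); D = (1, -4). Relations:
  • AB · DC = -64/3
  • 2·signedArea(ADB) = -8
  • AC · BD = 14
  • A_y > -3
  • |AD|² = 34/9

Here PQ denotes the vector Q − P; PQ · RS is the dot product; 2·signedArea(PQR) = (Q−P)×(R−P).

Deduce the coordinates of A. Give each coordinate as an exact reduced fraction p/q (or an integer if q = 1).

1. A_x = 2  [AB · DC = -64/3 ∩ AC · BD = 14]
2. A_y = -7/3  [AB · DC = -64/3 ∩ AC · BD = 14]
   → A = (2, -7/3)

A = (2, -7/3)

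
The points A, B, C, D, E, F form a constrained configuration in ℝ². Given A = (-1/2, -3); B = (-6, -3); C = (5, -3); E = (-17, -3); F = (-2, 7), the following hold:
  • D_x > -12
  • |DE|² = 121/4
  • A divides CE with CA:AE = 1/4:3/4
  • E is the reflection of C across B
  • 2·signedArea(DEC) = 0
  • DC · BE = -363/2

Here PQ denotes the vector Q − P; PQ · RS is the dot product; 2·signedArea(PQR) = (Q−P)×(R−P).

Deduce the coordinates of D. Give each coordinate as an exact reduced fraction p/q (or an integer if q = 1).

1. D_x = -23/2  [2·signedArea(DEC) = 0 ∩ DC · BE = -363/2]
2. D_y = -3  [2·signedArea(DEC) = 0 ∩ DC · BE = -363/2]
   → D = (-23/2, -3)

D = (-23/2, -3)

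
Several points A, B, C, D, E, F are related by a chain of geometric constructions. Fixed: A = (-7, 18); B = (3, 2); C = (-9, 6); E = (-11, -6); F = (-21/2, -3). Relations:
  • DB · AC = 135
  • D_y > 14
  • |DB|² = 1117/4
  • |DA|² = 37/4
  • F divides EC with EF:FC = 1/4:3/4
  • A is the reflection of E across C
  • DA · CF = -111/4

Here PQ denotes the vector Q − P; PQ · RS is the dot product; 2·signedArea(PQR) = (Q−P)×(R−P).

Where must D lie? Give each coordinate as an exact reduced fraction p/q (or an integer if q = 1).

1. D_x = -15/2  [line 3/2·x + 9·y + -495/4 = 0 ∩ |DA|² = 37/4]
2. D_y = 15  [line 3/2·x + 9·y + -495/4 = 0 ∩ |DA|² = 37/4]
   → D = (-15/2, 15)

D = (-15/2, 15)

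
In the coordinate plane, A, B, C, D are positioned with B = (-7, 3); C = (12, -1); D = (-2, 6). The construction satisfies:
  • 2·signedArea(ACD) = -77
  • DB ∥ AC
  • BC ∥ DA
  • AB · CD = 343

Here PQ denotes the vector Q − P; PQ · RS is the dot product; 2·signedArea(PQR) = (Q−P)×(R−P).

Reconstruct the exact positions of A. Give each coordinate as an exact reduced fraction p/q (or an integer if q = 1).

A = (17, 2)

1. A_x = 17  [DB ∥ AC ∩ BC ∥ DA]
2. A_y = 2  [DB ∥ AC ∩ BC ∥ DA]
   → A = (17, 2)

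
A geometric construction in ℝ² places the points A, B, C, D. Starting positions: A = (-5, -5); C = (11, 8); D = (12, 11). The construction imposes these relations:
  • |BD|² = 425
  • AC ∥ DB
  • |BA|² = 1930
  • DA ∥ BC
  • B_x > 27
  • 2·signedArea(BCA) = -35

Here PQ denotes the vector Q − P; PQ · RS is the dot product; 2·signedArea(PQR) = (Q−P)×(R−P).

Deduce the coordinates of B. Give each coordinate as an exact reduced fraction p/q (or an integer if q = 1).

B = (28, 24)

1. B_x = 28  [DA ∥ BC ∩ AC ∥ DB]
2. B_y = 24  [DA ∥ BC ∩ AC ∥ DB]
   → B = (28, 24)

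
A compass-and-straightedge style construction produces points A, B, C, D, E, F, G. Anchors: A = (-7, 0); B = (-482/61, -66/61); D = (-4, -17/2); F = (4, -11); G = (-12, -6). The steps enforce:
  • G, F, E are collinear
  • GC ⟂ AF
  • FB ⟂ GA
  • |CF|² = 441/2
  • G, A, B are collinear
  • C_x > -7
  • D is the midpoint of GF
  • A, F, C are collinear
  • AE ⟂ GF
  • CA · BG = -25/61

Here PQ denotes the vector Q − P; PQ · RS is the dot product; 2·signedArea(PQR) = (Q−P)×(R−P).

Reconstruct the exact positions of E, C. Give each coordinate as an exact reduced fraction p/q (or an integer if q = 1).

C = (-13/2, -1/2)
E = (-2572/281, -1936/281)

1. E_x = -2572/281  [G, F, E are collinear ∩ AE ⟂ GF]
2. E_y = -1936/281  [G, F, E are collinear ∩ AE ⟂ GF]
   → E = (-2572/281, -1936/281)
3. C_x = -13/2  [A, F, C are collinear ∩ GC ⟂ AF]
4. C_y = -1/2  [A, F, C are collinear ∩ GC ⟂ AF]
   → C = (-13/2, -1/2)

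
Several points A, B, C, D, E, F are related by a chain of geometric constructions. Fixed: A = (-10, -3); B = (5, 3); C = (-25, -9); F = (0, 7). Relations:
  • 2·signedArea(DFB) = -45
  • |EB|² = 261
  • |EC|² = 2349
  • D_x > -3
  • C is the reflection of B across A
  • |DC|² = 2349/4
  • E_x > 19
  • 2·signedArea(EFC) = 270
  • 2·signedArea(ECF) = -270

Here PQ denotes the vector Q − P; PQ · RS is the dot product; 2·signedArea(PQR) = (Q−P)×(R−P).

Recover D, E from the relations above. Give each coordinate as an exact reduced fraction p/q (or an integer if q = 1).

1. D_x = -5/2  [line 4·x + 5·y + 10 = 0 ∩ |DC|² = 2349/4]
2. D_y = 0  [line 4·x + 5·y + 10 = 0 ∩ |DC|² = 2349/4]
   → D = (-5/2, 0)
3. E_x = 20  [line -16·x + 25·y + 95 = 0 ∩ |EC|² = 2349]
4. E_y = 9  [line -16·x + 25·y + 95 = 0 ∩ |EC|² = 2349]
   → E = (20, 9)

D = (-5/2, 0)
E = (20, 9)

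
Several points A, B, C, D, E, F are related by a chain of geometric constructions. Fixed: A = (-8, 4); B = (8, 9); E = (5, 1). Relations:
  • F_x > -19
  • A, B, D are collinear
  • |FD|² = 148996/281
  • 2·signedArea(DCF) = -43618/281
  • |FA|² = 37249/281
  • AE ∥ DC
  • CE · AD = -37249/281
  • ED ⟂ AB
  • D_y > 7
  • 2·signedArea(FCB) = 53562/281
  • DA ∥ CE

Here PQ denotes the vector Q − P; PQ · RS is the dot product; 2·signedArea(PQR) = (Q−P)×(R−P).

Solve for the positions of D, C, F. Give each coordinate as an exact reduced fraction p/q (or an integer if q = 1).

C = (4493/281, 1246/281)
D = (840/281, 2089/281)
F = (-5336/281, 159/281)

1. D_x = 840/281  [A, B, D are collinear ∩ ED ⟂ AB]
2. D_y = 2089/281  [A, B, D are collinear ∩ ED ⟂ AB]
   → D = (840/281, 2089/281)
3. C_x = 4493/281  [DA ∥ CE ∩ AE ∥ DC]
4. C_y = 1246/281  [DA ∥ CE ∩ AE ∥ DC]
   → C = (4493/281, 1246/281)
5. F_x = -5336/281  [2·signedArea(FCB) = 53562/281 ∩ 2·signedArea(DCF) = -43618/281]
6. F_y = 159/281  [2·signedArea(FCB) = 53562/281 ∩ 2·signedArea(DCF) = -43618/281]
   → F = (-5336/281, 159/281)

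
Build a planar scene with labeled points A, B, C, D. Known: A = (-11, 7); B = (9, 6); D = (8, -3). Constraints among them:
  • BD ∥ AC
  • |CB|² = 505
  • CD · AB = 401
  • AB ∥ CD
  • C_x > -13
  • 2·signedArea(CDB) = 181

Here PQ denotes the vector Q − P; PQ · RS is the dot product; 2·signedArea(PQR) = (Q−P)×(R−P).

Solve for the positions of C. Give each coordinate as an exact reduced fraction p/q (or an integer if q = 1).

1. C_x = -12  [AB ∥ CD ∩ BD ∥ AC]
2. C_y = -2  [AB ∥ CD ∩ BD ∥ AC]
   → C = (-12, -2)

C = (-12, -2)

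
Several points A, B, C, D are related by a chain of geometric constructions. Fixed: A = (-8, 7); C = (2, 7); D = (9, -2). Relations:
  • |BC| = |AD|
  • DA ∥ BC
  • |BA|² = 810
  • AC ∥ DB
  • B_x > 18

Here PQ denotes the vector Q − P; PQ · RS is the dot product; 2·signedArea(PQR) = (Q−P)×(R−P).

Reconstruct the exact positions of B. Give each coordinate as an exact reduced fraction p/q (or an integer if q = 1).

B = (19, -2)

1. B_x = 19  [DA ∥ BC ∩ AC ∥ DB]
2. B_y = -2  [DA ∥ BC ∩ AC ∥ DB]
   → B = (19, -2)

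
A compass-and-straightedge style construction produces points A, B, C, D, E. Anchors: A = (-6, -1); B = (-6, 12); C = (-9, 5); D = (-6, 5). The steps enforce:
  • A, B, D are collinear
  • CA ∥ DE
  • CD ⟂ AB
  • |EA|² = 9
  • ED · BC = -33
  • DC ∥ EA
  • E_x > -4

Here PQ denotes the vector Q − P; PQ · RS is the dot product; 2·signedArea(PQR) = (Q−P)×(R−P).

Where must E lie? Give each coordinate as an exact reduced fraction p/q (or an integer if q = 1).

1. E_x = -3  [DC ∥ EA ∩ CA ∥ DE]
2. E_y = -1  [DC ∥ EA ∩ CA ∥ DE]
   → E = (-3, -1)

E = (-3, -1)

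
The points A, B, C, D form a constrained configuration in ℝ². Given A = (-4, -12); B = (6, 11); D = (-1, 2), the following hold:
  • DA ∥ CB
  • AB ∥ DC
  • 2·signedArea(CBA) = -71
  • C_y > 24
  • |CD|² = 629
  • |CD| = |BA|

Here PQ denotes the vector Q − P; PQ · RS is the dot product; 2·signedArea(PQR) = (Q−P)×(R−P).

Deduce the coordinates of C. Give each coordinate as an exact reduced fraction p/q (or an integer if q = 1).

C = (9, 25)

1. C_x = 9  [DA ∥ CB ∩ AB ∥ DC]
2. C_y = 25  [DA ∥ CB ∩ AB ∥ DC]
   → C = (9, 25)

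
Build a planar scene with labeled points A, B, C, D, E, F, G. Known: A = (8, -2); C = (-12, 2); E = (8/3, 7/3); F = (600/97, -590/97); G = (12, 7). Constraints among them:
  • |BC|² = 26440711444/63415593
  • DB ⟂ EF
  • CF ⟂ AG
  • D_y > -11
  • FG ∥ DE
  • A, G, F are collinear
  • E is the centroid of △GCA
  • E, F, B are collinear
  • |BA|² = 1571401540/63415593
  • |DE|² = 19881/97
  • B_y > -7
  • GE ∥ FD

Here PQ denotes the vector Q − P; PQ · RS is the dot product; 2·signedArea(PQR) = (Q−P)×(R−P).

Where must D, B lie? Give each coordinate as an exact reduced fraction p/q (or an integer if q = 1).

B = (136502536/21138531, -142323256/21138531)
D = (-916/291, -3128/291)

1. D_x = -916/291  [FG ∥ DE ∩ GE ∥ FD]
2. D_y = -3128/291  [FG ∥ DE ∩ GE ∥ FD]
   → D = (-916/291, -3128/291)
3. B_x = 136502536/21138531  [E, F, B are collinear ∩ DB ⟂ EF]
4. B_y = -142323256/21138531  [E, F, B are collinear ∩ DB ⟂ EF]
   → B = (136502536/21138531, -142323256/21138531)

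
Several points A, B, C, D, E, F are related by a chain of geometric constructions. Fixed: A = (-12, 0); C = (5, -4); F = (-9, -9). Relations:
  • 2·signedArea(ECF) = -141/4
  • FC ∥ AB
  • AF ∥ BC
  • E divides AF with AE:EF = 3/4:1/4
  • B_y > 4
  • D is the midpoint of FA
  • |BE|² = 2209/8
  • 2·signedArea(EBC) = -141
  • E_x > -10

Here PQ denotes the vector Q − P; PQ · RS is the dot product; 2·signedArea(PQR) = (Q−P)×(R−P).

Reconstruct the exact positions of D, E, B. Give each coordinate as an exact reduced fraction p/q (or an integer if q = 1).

1. D_x = -21/2  [D is the midpoint of FA]
2. D_y = -9/2  [D is the midpoint of FA]
   → D = (-21/2, -9/2)
3. E_x = -39/4  [E divides AF with AE:EF = 3/4:1/4]
4. E_y = -27/4  [E divides AF with AE:EF = 3/4:1/4]
   → E = (-39/4, -27/4)
5. B_x = 2  [AF ∥ BC ∩ FC ∥ AB]
6. B_y = 5  [AF ∥ BC ∩ FC ∥ AB]
   → B = (2, 5)

B = (2, 5)
D = (-21/2, -9/2)
E = (-39/4, -27/4)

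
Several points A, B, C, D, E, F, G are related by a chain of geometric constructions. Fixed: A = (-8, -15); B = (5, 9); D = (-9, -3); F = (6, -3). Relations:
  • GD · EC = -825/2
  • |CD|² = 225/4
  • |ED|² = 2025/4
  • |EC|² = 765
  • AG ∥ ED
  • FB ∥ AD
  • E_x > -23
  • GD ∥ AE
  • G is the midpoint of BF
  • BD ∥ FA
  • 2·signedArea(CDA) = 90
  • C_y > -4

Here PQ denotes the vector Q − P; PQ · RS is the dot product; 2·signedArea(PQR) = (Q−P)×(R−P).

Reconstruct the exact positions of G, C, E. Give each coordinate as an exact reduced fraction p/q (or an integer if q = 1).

1. G_x = 11/2  [G is the midpoint of BF]
2. G_y = 3  [G is the midpoint of BF]
   → G = (11/2, 3)
3. E_x = -45/2  [AG ∥ ED ∩ GD ∥ AE]
4. E_y = -21  [AG ∥ ED ∩ GD ∥ AE]
   → E = (-45/2, -21)
5. C_x = -3/2  [2·signedArea(CDA) = 90 ∩ GD · EC = -825/2]
6. C_y = -3  [2·signedArea(CDA) = 90 ∩ GD · EC = -825/2]
   → C = (-3/2, -3)

C = (-3/2, -3)
E = (-45/2, -21)
G = (11/2, 3)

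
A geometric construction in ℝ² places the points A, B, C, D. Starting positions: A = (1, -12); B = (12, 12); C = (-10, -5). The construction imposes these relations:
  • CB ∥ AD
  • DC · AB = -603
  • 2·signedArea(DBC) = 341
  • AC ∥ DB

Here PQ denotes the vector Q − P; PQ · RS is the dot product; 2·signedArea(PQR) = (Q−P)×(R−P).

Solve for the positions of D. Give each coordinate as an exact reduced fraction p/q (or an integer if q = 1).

D = (23, 5)

1. D_x = 23  [AC ∥ DB ∩ CB ∥ AD]
2. D_y = 5  [AC ∥ DB ∩ CB ∥ AD]
   → D = (23, 5)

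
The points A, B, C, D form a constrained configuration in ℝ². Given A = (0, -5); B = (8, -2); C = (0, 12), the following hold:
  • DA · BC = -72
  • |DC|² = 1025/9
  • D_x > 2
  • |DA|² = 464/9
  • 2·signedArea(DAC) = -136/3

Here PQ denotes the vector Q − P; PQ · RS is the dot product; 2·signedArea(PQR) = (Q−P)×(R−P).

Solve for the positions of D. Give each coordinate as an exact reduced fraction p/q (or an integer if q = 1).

D = (8/3, 5/3)

1. D_x = 8/3  [DA · BC = -72 ∩ 2·signedArea(DAC) = -136/3]
2. D_y = 5/3  [DA · BC = -72 ∩ 2·signedArea(DAC) = -136/3]
   → D = (8/3, 5/3)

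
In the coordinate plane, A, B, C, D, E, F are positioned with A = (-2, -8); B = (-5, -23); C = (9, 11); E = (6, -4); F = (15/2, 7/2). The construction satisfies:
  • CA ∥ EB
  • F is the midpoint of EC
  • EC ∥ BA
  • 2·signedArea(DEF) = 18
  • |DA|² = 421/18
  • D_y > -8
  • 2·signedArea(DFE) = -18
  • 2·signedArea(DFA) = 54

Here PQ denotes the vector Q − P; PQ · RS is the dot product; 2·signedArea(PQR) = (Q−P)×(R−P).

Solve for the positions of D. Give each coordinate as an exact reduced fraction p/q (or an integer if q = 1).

D = (17/6, -47/6)

1. D_x = 17/6  [2·signedArea(DFA) = 54 ∩ 2·signedArea(DFE) = -18]
2. D_y = -47/6  [2·signedArea(DFA) = 54 ∩ 2·signedArea(DFE) = -18]
   → D = (17/6, -47/6)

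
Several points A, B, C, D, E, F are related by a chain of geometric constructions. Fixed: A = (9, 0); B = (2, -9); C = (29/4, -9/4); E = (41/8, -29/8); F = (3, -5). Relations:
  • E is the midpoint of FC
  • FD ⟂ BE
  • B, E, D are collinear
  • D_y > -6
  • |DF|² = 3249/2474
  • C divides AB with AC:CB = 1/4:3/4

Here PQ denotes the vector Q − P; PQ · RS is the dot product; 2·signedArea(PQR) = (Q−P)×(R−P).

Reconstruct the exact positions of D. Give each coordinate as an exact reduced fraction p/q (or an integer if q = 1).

1. D_x = 9873/2474  [B, E, D are collinear ∩ FD ⟂ BE]
2. D_y = -13795/2474  [B, E, D are collinear ∩ FD ⟂ BE]
   → D = (9873/2474, -13795/2474)

D = (9873/2474, -13795/2474)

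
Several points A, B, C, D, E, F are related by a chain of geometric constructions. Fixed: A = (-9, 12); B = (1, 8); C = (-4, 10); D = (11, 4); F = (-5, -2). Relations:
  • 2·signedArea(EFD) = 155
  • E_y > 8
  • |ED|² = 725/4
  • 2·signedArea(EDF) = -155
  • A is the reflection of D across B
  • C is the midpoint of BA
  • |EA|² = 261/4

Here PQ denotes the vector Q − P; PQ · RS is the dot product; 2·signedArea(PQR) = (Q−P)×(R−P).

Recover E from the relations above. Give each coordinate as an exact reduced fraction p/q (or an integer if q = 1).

E = (-3/2, 9)

1. E_x = -3/2  [line -6·x + 16·y + -153 = 0 ∩ |EA|² = 261/4]
2. E_y = 9  [line -6·x + 16·y + -153 = 0 ∩ |EA|² = 261/4]
   → E = (-3/2, 9)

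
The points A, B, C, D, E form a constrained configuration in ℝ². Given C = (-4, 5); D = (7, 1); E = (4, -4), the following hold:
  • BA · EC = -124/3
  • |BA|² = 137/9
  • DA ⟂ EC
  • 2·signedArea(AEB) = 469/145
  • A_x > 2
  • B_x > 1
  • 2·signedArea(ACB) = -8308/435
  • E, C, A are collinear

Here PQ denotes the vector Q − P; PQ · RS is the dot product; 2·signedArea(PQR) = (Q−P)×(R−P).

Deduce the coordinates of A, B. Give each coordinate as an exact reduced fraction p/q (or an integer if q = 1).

A = (412/145, -391/145)
B = (847/435, 479/435)

1. A_x = 412/145  [E, C, A are collinear ∩ DA ⟂ EC]
2. A_y = -391/145  [E, C, A are collinear ∩ DA ⟂ EC]
   → A = (412/145, -391/145)
3. B_x = 847/435  [BA · EC = -124/3 ∩ 2·signedArea(ACB) = -8308/435]
4. B_y = 479/435  [BA · EC = -124/3 ∩ 2·signedArea(ACB) = -8308/435]
   → B = (847/435, 479/435)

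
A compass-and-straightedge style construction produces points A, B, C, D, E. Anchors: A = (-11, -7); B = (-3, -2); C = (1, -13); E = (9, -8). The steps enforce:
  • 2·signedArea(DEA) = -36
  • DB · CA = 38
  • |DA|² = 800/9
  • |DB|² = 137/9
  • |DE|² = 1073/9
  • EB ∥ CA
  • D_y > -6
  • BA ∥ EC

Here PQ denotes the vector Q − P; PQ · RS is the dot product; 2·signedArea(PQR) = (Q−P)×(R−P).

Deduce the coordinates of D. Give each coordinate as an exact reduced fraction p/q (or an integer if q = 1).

1. D_x = -5/3  [DB · CA = 38 ∩ 2·signedArea(DEA) = -36]
2. D_y = -17/3  [DB · CA = 38 ∩ 2·signedArea(DEA) = -36]
   → D = (-5/3, -17/3)

D = (-5/3, -17/3)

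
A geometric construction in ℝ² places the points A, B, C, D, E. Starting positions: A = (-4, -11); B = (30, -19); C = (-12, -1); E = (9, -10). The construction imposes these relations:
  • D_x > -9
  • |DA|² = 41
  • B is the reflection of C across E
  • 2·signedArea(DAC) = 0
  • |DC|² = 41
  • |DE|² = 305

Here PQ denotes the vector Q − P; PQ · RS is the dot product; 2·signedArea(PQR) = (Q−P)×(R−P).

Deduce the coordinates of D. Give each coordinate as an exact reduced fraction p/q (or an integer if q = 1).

1. D_x = -8  [line -10·x + -8·y + -128 = 0 ∩ |DC|² = 41]
2. D_y = -6  [line -10·x + -8·y + -128 = 0 ∩ |DC|² = 41]
   → D = (-8, -6)

D = (-8, -6)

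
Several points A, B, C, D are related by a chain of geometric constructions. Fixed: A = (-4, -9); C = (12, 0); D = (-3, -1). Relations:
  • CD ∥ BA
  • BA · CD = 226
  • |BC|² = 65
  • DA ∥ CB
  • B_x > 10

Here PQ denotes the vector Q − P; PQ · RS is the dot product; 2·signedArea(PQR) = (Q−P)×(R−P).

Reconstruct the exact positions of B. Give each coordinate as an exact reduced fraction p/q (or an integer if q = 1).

B = (11, -8)

1. B_x = 11  [CD ∥ BA ∩ DA ∥ CB]
2. B_y = -8  [CD ∥ BA ∩ DA ∥ CB]
   → B = (11, -8)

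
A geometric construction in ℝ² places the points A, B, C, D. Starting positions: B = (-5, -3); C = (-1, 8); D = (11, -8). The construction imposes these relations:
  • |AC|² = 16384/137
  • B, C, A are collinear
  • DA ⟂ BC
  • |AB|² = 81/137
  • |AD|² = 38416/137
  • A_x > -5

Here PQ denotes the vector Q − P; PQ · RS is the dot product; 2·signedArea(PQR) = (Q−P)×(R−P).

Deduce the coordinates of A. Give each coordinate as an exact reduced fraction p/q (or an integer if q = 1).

A = (-649/137, -312/137)

1. A_x = -649/137  [B, C, A are collinear ∩ DA ⟂ BC]
2. A_y = -312/137  [B, C, A are collinear ∩ DA ⟂ BC]
   → A = (-649/137, -312/137)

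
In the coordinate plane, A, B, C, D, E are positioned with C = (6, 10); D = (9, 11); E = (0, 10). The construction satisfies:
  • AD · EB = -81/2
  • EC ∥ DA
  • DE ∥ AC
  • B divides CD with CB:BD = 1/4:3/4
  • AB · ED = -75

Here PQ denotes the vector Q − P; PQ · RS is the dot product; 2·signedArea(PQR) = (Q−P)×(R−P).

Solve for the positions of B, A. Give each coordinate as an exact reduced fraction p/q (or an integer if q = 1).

1. B_x = 27/4  [B divides CD with CB:BD = 1/4:3/4]
2. B_y = 41/4  [B divides CD with CB:BD = 1/4:3/4]
   → B = (27/4, 41/4)
3. A_x = 15  [DE ∥ AC ∩ EC ∥ DA]
4. A_y = 11  [DE ∥ AC ∩ EC ∥ DA]
   → A = (15, 11)

A = (15, 11)
B = (27/4, 41/4)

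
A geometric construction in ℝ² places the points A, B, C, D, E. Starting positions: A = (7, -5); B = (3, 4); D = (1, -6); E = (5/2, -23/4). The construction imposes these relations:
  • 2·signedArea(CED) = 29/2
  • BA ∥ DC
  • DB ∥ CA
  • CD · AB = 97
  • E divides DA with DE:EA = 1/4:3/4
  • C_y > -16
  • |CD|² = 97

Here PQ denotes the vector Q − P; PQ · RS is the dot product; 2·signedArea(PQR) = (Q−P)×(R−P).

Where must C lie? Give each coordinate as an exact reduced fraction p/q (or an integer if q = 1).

1. C_x = 5  [DB ∥ CA ∩ BA ∥ DC]
2. C_y = -15  [DB ∥ CA ∩ BA ∥ DC]
   → C = (5, -15)

C = (5, -15)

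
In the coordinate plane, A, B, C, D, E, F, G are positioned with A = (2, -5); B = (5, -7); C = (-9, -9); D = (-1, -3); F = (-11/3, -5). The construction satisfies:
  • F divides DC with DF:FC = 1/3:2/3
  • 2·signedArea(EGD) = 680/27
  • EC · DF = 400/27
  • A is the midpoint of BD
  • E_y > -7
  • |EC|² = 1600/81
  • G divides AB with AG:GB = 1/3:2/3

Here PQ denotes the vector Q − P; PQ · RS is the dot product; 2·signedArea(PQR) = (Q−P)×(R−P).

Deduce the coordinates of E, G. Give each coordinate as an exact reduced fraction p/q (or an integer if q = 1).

E = (-49/9, -19/3)
G = (3, -17/3)

1. E_x = -49/9  [line 8/3·x + 2·y + 734/27 = 0 ∩ |EC|² = 1600/81]
2. E_y = -19/3  [line 8/3·x + 2·y + 734/27 = 0 ∩ |EC|² = 1600/81]
   → E = (-49/9, -19/3)
3. G_x = 3  [2·signedArea(EGD) = 680/27 ∩ G divides AB with AG:GB = 1/3:2/3]
4. G_y = -17/3  [2·signedArea(EGD) = 680/27 ∩ G divides AB with AG:GB = 1/3:2/3]
   → G = (3, -17/3)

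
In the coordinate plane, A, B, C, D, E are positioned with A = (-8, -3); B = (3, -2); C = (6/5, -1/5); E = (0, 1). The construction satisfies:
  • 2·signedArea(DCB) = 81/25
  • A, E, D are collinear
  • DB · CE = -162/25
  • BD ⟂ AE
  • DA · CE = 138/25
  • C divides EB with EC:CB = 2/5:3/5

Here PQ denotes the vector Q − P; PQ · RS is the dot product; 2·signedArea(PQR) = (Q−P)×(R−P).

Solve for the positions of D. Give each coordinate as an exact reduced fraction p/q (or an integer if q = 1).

D = (6/5, 8/5)

1. D_x = 6/5  [A, E, D are collinear ∩ BD ⟂ AE]
2. D_y = 8/5  [A, E, D are collinear ∩ BD ⟂ AE]
   → D = (6/5, 8/5)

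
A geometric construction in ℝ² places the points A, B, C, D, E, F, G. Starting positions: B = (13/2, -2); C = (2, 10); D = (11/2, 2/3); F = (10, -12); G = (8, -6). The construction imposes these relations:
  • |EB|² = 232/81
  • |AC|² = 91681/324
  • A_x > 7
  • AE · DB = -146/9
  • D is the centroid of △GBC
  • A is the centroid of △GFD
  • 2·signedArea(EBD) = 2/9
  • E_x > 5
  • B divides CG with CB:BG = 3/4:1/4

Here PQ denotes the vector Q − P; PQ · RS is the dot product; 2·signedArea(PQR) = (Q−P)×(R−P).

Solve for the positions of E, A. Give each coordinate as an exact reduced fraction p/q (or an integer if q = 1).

1. A_x = 47/6  [A is the centroid of △GFD]
2. A_y = -52/9  [A is the centroid of △GFD]
   → A = (47/6, -52/9)
3. E_x = 35/6  [2·signedArea(EBD) = 2/9 ∩ AE · DB = -146/9]
4. E_y = -4/9  [2·signedArea(EBD) = 2/9 ∩ AE · DB = -146/9]
   → E = (35/6, -4/9)

A = (47/6, -52/9)
E = (35/6, -4/9)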